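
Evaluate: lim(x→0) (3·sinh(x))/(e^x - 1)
This is a 0/0 indeterminate form.

Apply L'Hôpital's rule: differentiate numerator and denominator separately.
  f(x) = 3·sinh(x)   ⇒   f'(x) = 3·cosh(x)
  g(x) = e^(x) - 1   ⇒   g'(x) = e^(x)
  lim(x→0) f'(x)/g'(x) = lim(x→0) (3·cosh(x))/(e^(x))
  = 3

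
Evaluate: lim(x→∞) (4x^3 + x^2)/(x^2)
This is an ∞/∞ indeterminate form.

Apply L'Hôpital's rule: differentiate numerator and denominator separately.
  f(x) = 4·x^3 + x^2   ⇒   f'(x) = 12·x^2 + 2·x
  g(x) = x^2   ⇒   g'(x) = 2·x
  lim(x→∞) f'(x)/g'(x) = lim(x→∞) (12·x^2 + 2·x)/(2·x)
  = ∞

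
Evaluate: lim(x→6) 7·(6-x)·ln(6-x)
This is a 0·∞ indeterminate form.

Rewrite 0·∞ as a quotient (0/0 or ∞/∞ form), then apply L'Hôpital's rule:
  lim(x→6) 7·(6-x)·ln(6-x) = 0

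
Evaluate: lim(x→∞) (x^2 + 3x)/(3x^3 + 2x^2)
This is an ∞/∞ indeterminate form.

Apply L'Hôpital's rule: differentiate numerator and denominator separately.
  f(x) = x^2 + 3·x   ⇒   f'(x) = 2·x + 3
  g(x) = 3·x^3 + 2·x^2   ⇒   g'(x) = 9·x^2 + 4·x
  lim(x→∞) f'(x)/g'(x) = lim(x→∞) (2·x + 3)/(9·x^2 + 4·x)
  = 0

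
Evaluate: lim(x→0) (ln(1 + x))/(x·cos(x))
This is a 0/0 indeterminate form.

Apply L'Hôpital's rule: differentiate numerator and denominator separately.
  f(x) = ln(x + 1)   ⇒   f'(x) = 1/(x + 1)
  g(x) = x·cos(x)   ⇒   g'(x) = -x·sin(x) + cos(x)
  lim(x→0) f'(x)/g'(x) = lim(x→0) (1/(x + 1))/(-x·sin(x) + cos(x))
  = 1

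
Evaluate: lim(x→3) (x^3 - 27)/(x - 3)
This is a standard limit.

Factor or rationalize the expression:
  lim(x→3) (x^3 - 27)/(x - 3) = 27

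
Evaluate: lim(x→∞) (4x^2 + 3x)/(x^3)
This is an ∞/∞ indeterminate form.

Apply L'Hôpital's rule: differentiate numerator and denominator separately.
  f(x) = 4·x^2 + 3·x   ⇒   f'(x) = 8·x + 3
  g(x) = x^3   ⇒   g'(x) = 3·x^2
  lim(x→∞) f'(x)/g'(x) = lim(x→∞) (8·x + 3)/(3·x^2)
  = 0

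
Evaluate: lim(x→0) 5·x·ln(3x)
This is a 0·∞ indeterminate form.

Rewrite 0·∞ as a quotient (0/0 or ∞/∞ form), then apply L'Hôpital's rule:
  lim(x→0) 5·x·ln(3x) = 0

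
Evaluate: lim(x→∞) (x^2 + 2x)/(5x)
This is an ∞/∞ indeterminate form.

Apply L'Hôpital's rule: differentiate numerator and denominator separately.
  f(x) = x^2 + 2·x   ⇒   f'(x) = 2·x + 2
  g(x) = 5·x   ⇒   g'(x) = 5
  lim(x→∞) f'(x)/g'(x) = lim(x→∞) (2·x + 2)/(5)
  = ∞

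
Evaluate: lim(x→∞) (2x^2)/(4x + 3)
This is an ∞/∞ indeterminate form.

Apply L'Hôpital's rule: differentiate numerator and denominator separately.
  f(x) = 2·x^2   ⇒   f'(x) = 4·x
  g(x) = 4·x + 3   ⇒   g'(x) = 4
  lim(x→∞) f'(x)/g'(x) = lim(x→∞) (4·x)/(4)
  = ∞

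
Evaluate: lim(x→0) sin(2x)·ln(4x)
This is a 0·∞ indeterminate form.

Rewrite 0·∞ as a quotient (0/0 or ∞/∞ form), then apply L'Hôpital's rule:
  lim(x→0) sin(2x)·ln(4x) = 0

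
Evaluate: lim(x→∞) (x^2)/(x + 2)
This is an ∞/∞ indeterminate form.

Apply L'Hôpital's rule: differentiate numerator and denominator separately.
  f(x) = x^2   ⇒   f'(x) = 2·x
  g(x) = x + 2   ⇒   g'(x) = 1
  lim(x→∞) f'(x)/g'(x) = lim(x→∞) (2·x)/(1)
  = ∞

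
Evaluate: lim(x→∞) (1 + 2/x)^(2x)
This is an exponential indeterminate form.

For exponential indeterminate forms, take the natural log:
  Let L = lim(x→∞) (1 + 2/x)^(2x)
  Then ln(L) = lim(x→∞) [exponent × ln(base)]
  Evaluate using L'Hôpital or standard limits, then exponentiate.
  L = e^(4)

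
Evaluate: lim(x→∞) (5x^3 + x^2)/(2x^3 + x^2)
This is an ∞/∞ indeterminate form.

Apply L'Hôpital's rule: differentiate numerator and denominator separately.
  f(x) = 5·x^3 + x^2   ⇒   f'(x) = 15·x^2 + 2·x
  g(x) = 2·x^3 + x^2   ⇒   g'(x) = 6·x^2 + 2·x
  lim(x→∞) f'(x)/g'(x) = lim(x→∞) (15·x^2 + 2·x)/(6·x^2 + 2·x)
  = 5/2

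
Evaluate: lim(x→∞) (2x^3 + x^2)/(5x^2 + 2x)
This is an ∞/∞ indeterminate form.

Apply L'Hôpital's rule: differentiate numerator and denominator separately.
  f(x) = 2·x^3 + x^2   ⇒   f'(x) = 6·x^2 + 2·x
  g(x) = 5·x^2 + 2·x   ⇒   g'(x) = 10·x + 2
  lim(x→∞) f'(x)/g'(x) = lim(x→∞) (6·x^2 + 2·x)/(10·x + 2)
  = ∞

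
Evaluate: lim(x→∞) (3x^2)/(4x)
This is an ∞/∞ indeterminate form.

Apply L'Hôpital's rule: differentiate numerator and denominator separately.
  f(x) = 3·x^2   ⇒   f'(x) = 6·x
  g(x) = 4·x   ⇒   g'(x) = 4
  lim(x→∞) f'(x)/g'(x) = lim(x→∞) (6·x)/(4)
  = ∞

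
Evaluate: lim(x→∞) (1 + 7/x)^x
This is an exponential indeterminate form.

For exponential indeterminate forms, take the natural log:
  Let L = lim(x→∞) (1 + 7/x)^x
  Then ln(L) = lim(x→∞) [exponent × ln(base)]
  Evaluate using L'Hôpital or standard limits, then exponentiate.
  L = e^(7)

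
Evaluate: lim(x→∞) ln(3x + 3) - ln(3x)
This is an ∞-∞ indeterminate form.

Combine fractions or rationalize to convert ∞-∞ to 0/0 form:
  lim(x→∞) ln(3x + 3) - ln(3x) = 0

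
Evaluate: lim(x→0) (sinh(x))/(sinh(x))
This is a 0/0 indeterminate form.

Apply L'Hôpital's rule: differentiate numerator and denominator separately.
  f(x) = sinh(x)   ⇒   f'(x) = cosh(x)
  g(x) = sinh(x)   ⇒   g'(x) = cosh(x)
  lim(x→0) f'(x)/g'(x) = lim(x→0) (cosh(x))/(cosh(x))
  = 1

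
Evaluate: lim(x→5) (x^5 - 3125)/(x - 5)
This is a standard limit.

Factor or rationalize the expression:
  lim(x→5) (x^5 - 3125)/(x - 5) = 3125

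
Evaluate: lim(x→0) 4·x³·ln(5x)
This is a 0·∞ indeterminate form.

Rewrite 0·∞ as a quotient (0/0 or ∞/∞ form), then apply L'Hôpital's rule:
  lim(x→0) 4·x³·ln(5x) = 0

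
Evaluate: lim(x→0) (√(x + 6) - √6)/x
This is a standard limit.

Factor or rationalize the expression:
  lim(x→0) (√(x + 6) - √6)/x = sqrt(6)/12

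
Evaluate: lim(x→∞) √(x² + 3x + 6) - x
This is an ∞-∞ indeterminate form.

Combine fractions or rationalize to convert ∞-∞ to 0/0 form:
  lim(x→∞) √(x² + 3x + 6) - x = 3/2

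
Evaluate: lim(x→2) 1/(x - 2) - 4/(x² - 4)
This is an ∞-∞ indeterminate form.

Combine fractions or rationalize to convert ∞-∞ to 0/0 form:
  lim(x→2) 1/(x - 2) - 4/(x² - 4) = 1/4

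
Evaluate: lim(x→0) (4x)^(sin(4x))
This is an exponential indeterminate form.

For exponential indeterminate forms, take the natural log:
  Let L = lim(x→0) (4x)^(sin(4x))
  Then ln(L) = lim(x→0) [exponent × ln(base)]
  Evaluate using L'Hôpital or standard limits, then exponentiate.
  L = 1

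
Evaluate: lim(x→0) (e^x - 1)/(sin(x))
This is a 0/0 indeterminate form.

Apply L'Hôpital's rule: differentiate numerator and denominator separately.
  f(x) = e^(x) - 1   ⇒   f'(x) = e^(x)
  g(x) = sin(x)   ⇒   g'(x) = cos(x)
  lim(x→0) f'(x)/g'(x) = lim(x→0) (e^(x))/(cos(x))
  = 1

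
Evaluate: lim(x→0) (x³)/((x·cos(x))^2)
This is a 0/0 indeterminate form.

Apply L'Hôpital's rule: differentiate numerator and denominator separately.
  f(x) = x^3   ⇒   f'(x) = 3·x^2
  g(x) = x^2·cos(x)^2   ⇒   g'(x) = -2·x^2·sin(x)·cos(x) + 2·x·cos(x)^2
  lim(x→0) f'(x)/g'(x) = lim(x→0) (3·x^2)/(-2·x^2·sin(x)·cos(x) + 2·x·cos(x)^2)
  = 0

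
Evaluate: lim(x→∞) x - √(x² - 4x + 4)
This is an ∞-∞ indeterminate form.

Combine fractions or rationalize to convert ∞-∞ to 0/0 form:
  lim(x→∞) x - √(x² - 4x + 4) = 2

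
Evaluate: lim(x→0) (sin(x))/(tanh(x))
This is a 0/0 indeterminate form.

Apply L'Hôpital's rule: differentiate numerator and denominator separately.
  f(x) = sin(x)   ⇒   f'(x) = cos(x)
  g(x) = tanh(x)   ⇒   g'(x) = 1 - tanh(x)^2
  lim(x→0) f'(x)/g'(x) = lim(x→0) (cos(x))/(1 - tanh(x)^2)
  = 1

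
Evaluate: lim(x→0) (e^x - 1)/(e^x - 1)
This is a 0/0 indeterminate form.

Apply L'Hôpital's rule: differentiate numerator and denominator separately.
  f(x) = e^(x) - 1   ⇒   f'(x) = e^(x)
  g(x) = e^(x) - 1   ⇒   g'(x) = e^(x)
  lim(x→0) f'(x)/g'(x) = lim(x→0) (e^(x))/(e^(x))
  = 1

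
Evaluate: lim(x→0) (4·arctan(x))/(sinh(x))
This is a 0/0 indeterminate form.

Apply L'Hôpital's rule: differentiate numerator and denominator separately.
  f(x) = 4·atan(x)   ⇒   f'(x) = 4/(x^2 + 1)
  g(x) = sinh(x)   ⇒   g'(x) = cosh(x)
  lim(x→0) f'(x)/g'(x) = lim(x→0) (4/(x^2 + 1))/(cosh(x))
  = 4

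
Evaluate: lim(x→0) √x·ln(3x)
This is a 0·∞ indeterminate form.

Rewrite 0·∞ as a quotient (0/0 or ∞/∞ form), then apply L'Hôpital's rule:
  lim(x→0) √x·ln(3x) = 0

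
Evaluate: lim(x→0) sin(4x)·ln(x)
This is a 0·∞ indeterminate form.

Rewrite 0·∞ as a quotient (0/0 or ∞/∞ form), then apply L'Hôpital's rule:
  lim(x→0) sin(4x)·ln(x) = 0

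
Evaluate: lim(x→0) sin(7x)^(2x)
This is an exponential indeterminate form.

For exponential indeterminate forms, take the natural log:
  Let L = lim(x→0) sin(7x)^(2x)
  Then ln(L) = lim(x→0) [exponent × ln(base)]
  Evaluate using L'Hôpital or standard limits, then exponentiate.
  L = 1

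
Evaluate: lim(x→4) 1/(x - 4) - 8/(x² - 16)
This is an ∞-∞ indeterminate form.

Combine fractions or rationalize to convert ∞-∞ to 0/0 form:
  lim(x→4) 1/(x - 4) - 8/(x² - 16) = 1/8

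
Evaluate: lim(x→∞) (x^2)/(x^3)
This is an ∞/∞ indeterminate form.

Apply L'Hôpital's rule: differentiate numerator and denominator separately.
  f(x) = x^2   ⇒   f'(x) = 2·x
  g(x) = x^3   ⇒   g'(x) = 3·x^2
  lim(x→∞) f'(x)/g'(x) = lim(x→∞) (2·x)/(3·x^2)
  = 0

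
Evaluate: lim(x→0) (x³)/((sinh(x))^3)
This is a 0/0 indeterminate form.

Apply L'Hôpital's rule: differentiate numerator and denominator separately.
  f(x) = x^3   ⇒   f'(x) = 3·x^2
  g(x) = sinh(x)^3   ⇒   g'(x) = 3·sinh(x)^2·cosh(x)
  lim(x→0) f'(x)/g'(x) = lim(x→0) (3·x^2)/(3·sinh(x)^2·cosh(x))
  = 1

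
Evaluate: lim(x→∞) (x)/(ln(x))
This is an ∞/∞ indeterminate form.

Apply L'Hôpital's rule: differentiate numerator and denominator separately.
  f(x) = x   ⇒   f'(x) = 1
  g(x) = ln(x)   ⇒   g'(x) = 1/x
  lim(x→∞) f'(x)/g'(x) = lim(x→∞) (1)/(1/x)
  = ∞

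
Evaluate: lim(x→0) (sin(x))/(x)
This is a 0/0 indeterminate form.

Apply L'Hôpital's rule: differentiate numerator and denominator separately.
  f(x) = sin(x)   ⇒   f'(x) = cos(x)
  g(x) = x   ⇒   g'(x) = 1
  lim(x→0) f'(x)/g'(x) = lim(x→0) (cos(x))/(1)
  = 1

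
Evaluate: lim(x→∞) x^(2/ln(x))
This is an exponential indeterminate form.

For exponential indeterminate forms, take the natural log:
  Let L = lim(x→∞) x^(2/ln(x))
  Then ln(L) = lim(x→∞) [exponent × ln(base)]
  Evaluate using L'Hôpital or standard limits, then exponentiate.
  L = e²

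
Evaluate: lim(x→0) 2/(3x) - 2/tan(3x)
This is an ∞-∞ indeterminate form.

Combine fractions or rationalize to convert ∞-∞ to 0/0 form:
  lim(x→0) 2/(3x) - 2/tan(3x) = 0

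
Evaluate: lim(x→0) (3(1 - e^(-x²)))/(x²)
This is a 0/0 indeterminate form.

Apply L'Hôpital's rule: differentiate numerator and denominator separately.
  f(x) = 3 - 3·e^(-x^2)   ⇒   f'(x) = 6·x·e^(-x^2)
  g(x) = x^2   ⇒   g'(x) = 2·x
  lim(x→0) f'(x)/g'(x) = lim(x→0) (6·x·e^(-x^2))/(2·x)
  = 3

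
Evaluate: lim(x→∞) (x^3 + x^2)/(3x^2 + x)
This is an ∞/∞ indeterminate form.

Apply L'Hôpital's rule: differentiate numerator and denominator separately.
  f(x) = x^3 + x^2   ⇒   f'(x) = 3·x^2 + 2·x
  g(x) = 3·x^2 + x   ⇒   g'(x) = 6·x + 1
  lim(x→∞) f'(x)/g'(x) = lim(x→∞) (3·x^2 + 2·x)/(6·x + 1)
  = ∞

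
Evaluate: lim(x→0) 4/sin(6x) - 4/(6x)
This is an ∞-∞ indeterminate form.

Combine fractions or rationalize to convert ∞-∞ to 0/0 form:
  lim(x→0) 4/sin(6x) - 4/(6x) = 0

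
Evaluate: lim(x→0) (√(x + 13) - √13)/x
This is a standard limit.

Factor or rationalize the expression:
  lim(x→0) (√(x + 13) - √13)/x = sqrt(13)/26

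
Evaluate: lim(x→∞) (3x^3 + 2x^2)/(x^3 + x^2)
This is an ∞/∞ indeterminate form.

Apply L'Hôpital's rule: differentiate numerator and denominator separately.
  f(x) = 3·x^3 + 2·x^2   ⇒   f'(x) = 9·x^2 + 4·x
  g(x) = x^3 + x^2   ⇒   g'(x) = 3·x^2 + 2·x
  lim(x→∞) f'(x)/g'(x) = lim(x→∞) (9·x^2 + 4·x)/(3·x^2 + 2·x)
  = 3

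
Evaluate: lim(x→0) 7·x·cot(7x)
This is a 0·∞ indeterminate form.

Rewrite 0·∞ as a quotient (0/0 or ∞/∞ form), then apply L'Hôpital's rule:
  lim(x→0) 7·x·cot(7x) = 1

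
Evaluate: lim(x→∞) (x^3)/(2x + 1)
This is an ∞/∞ indeterminate form.

Apply L'Hôpital's rule: differentiate numerator and denominator separately.
  f(x) = x^3   ⇒   f'(x) = 3·x^2
  g(x) = 2·x + 1   ⇒   g'(x) = 2
  lim(x→∞) f'(x)/g'(x) = lim(x→∞) (3·x^2)/(2)
  = ∞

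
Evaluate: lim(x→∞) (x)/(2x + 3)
This is an ∞/∞ indeterminate form.

Apply L'Hôpital's rule: differentiate numerator and denominator separately.
  f(x) = x   ⇒   f'(x) = 1
  g(x) = 2·x + 3   ⇒   g'(x) = 2
  lim(x→∞) f'(x)/g'(x) = lim(x→∞) (1)/(2)
  = 1/2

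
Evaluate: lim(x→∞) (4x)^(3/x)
This is an exponential indeterminate form.

For exponential indeterminate forms, take the natural log:
  Let L = lim(x→∞) (4x)^(3/x)
  Then ln(L) = lim(x→∞) [exponent × ln(base)]
  Evaluate using L'Hôpital or standard limits, then exponentiate.
  L = 1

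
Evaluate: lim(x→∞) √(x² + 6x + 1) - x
This is an ∞-∞ indeterminate form.

Combine fractions or rationalize to convert ∞-∞ to 0/0 form:
  lim(x→∞) √(x² + 6x + 1) - x = 3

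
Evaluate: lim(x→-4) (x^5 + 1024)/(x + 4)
This is a standard limit.

Factor or rationalize the expression:
  lim(x→-4) (x^5 + 1024)/(x + 4) = 1280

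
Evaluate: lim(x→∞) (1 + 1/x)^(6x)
This is an exponential indeterminate form.

For exponential indeterminate forms, take the natural log:
  Let L = lim(x→∞) (1 + 1/x)^(6x)
  Then ln(L) = lim(x→∞) [exponent × ln(base)]
  Evaluate using L'Hôpital or standard limits, then exponentiate.
  L = e^(6)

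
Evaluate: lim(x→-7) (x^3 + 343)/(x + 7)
This is a standard limit.

Factor or rationalize the expression:
  lim(x→-7) (x^3 + 343)/(x + 7) = 147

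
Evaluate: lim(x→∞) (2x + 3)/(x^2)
This is an ∞/∞ indeterminate form.

Apply L'Hôpital's rule: differentiate numerator and denominator separately.
  f(x) = 2·x + 3   ⇒   f'(x) = 2
  g(x) = x^2   ⇒   g'(x) = 2·x
  lim(x→∞) f'(x)/g'(x) = lim(x→∞) (2)/(2·x)
  = 0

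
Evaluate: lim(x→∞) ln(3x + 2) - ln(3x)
This is an ∞-∞ indeterminate form.

Combine fractions or rationalize to convert ∞-∞ to 0/0 form:
  lim(x→∞) ln(3x + 2) - ln(3x) = 0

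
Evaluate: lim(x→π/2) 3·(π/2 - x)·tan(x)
This is a 0·∞ indeterminate form.

Rewrite 0·∞ as a quotient (0/0 or ∞/∞ form), then apply L'Hôpital's rule:
  lim(x→π/2) 3·(π/2 - x)·tan(x) = 3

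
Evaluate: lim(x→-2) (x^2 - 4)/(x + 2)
This is a standard limit.

Factor or rationalize the expression:
  lim(x→-2) (x^2 - 4)/(x + 2) = -4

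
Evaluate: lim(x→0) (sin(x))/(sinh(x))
This is a 0/0 indeterminate form.

Apply L'Hôpital's rule: differentiate numerator and denominator separately.
  f(x) = sin(x)   ⇒   f'(x) = cos(x)
  g(x) = sinh(x)   ⇒   g'(x) = cosh(x)
  lim(x→0) f'(x)/g'(x) = lim(x→0) (cos(x))/(cosh(x))
  = 1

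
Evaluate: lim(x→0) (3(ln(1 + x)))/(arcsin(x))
This is a 0/0 indeterminate form.

Apply L'Hôpital's rule: differentiate numerator and denominator separately.
  f(x) = 3·ln(x + 1)   ⇒   f'(x) = 3/(x + 1)
  g(x) = asin(x)   ⇒   g'(x) = 1/sqrt(1 - x^2)
  lim(x→0) f'(x)/g'(x) = lim(x→0) (3/(x + 1))/(1/sqrt(1 - x^2))
  = 3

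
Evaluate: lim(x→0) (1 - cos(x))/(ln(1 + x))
This is a 0/0 indeterminate form.

Apply L'Hôpital's rule: differentiate numerator and denominator separately.
  f(x) = 1 - cos(x)   ⇒   f'(x) = sin(x)
  g(x) = ln(x + 1)   ⇒   g'(x) = 1/(x + 1)
  lim(x→0) f'(x)/g'(x) = lim(x→0) (sin(x))/(1/(x + 1))
  = 0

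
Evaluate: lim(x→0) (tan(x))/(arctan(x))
This is a 0/0 indeterminate form.

Apply L'Hôpital's rule: differentiate numerator and denominator separately.
  f(x) = tan(x)   ⇒   f'(x) = tan(x)^2 + 1
  g(x) = atan(x)   ⇒   g'(x) = 1/(x^2 + 1)
  lim(x→0) f'(x)/g'(x) = lim(x→0) (tan(x)^2 + 1)/(1/(x^2 + 1))
  = 1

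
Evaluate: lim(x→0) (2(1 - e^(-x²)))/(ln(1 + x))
This is a 0/0 indeterminate form.

Apply L'Hôpital's rule: differentiate numerator and denominator separately.
  f(x) = 2 - 2·e^(-x^2)   ⇒   f'(x) = 4·x·e^(-x^2)
  g(x) = ln(x + 1)   ⇒   g'(x) = 1/(x + 1)
  lim(x→0) f'(x)/g'(x) = lim(x→0) (4·x·e^(-x^2))/(1/(x + 1))
  = 0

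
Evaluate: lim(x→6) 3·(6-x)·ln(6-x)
This is a 0·∞ indeterminate form.

Rewrite 0·∞ as a quotient (0/0 or ∞/∞ form), then apply L'Hôpital's rule:
  lim(x→6) 3·(6-x)·ln(6-x) = 0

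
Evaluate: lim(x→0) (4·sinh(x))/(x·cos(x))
This is a 0/0 indeterminate form.

Apply L'Hôpital's rule: differentiate numerator and denominator separately.
  f(x) = 4·sinh(x)   ⇒   f'(x) = 4·cosh(x)
  g(x) = x·cos(x)   ⇒   g'(x) = -x·sin(x) + cos(x)
  lim(x→0) f'(x)/g'(x) = lim(x→0) (4·cosh(x))/(-x·sin(x) + cos(x))
  = 4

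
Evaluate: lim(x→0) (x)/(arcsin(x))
This is a 0/0 indeterminate form.

Apply L'Hôpital's rule: differentiate numerator and denominator separately.
  f(x) = x   ⇒   f'(x) = 1
  g(x) = asin(x)   ⇒   g'(x) = 1/sqrt(1 - x^2)
  lim(x→0) f'(x)/g'(x) = lim(x→0) (1)/(1/sqrt(1 - x^2))
  = 1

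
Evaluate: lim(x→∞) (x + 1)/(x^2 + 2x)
This is an ∞/∞ indeterminate form.

Apply L'Hôpital's rule: differentiate numerator and denominator separately.
  f(x) = x + 1   ⇒   f'(x) = 1
  g(x) = x^2 + 2·x   ⇒   g'(x) = 2·x + 2
  lim(x→∞) f'(x)/g'(x) = lim(x→∞) (1)/(2·x + 2)
  = 0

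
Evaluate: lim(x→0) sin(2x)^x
This is an exponential indeterminate form.

For exponential indeterminate forms, take the natural log:
  Let L = lim(x→0) sin(2x)^x
  Then ln(L) = lim(x→0) [exponent × ln(base)]
  Evaluate using L'Hôpital or standard limits, then exponentiate.
  L = 1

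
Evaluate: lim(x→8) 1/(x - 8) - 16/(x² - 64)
This is an ∞-∞ indeterminate form.

Combine fractions or rationalize to convert ∞-∞ to 0/0 form:
  lim(x→8) 1/(x - 8) - 16/(x² - 64) = 1/16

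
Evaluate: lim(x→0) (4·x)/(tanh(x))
This is a 0/0 indeterminate form.

Apply L'Hôpital's rule: differentiate numerator and denominator separately.
  f(x) = 4·x   ⇒   f'(x) = 4
  g(x) = tanh(x)   ⇒   g'(x) = 1 - tanh(x)^2
  lim(x→0) f'(x)/g'(x) = lim(x→0) (4)/(1 - tanh(x)^2)
  = 4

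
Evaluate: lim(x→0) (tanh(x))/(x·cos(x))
This is a 0/0 indeterminate form.

Apply L'Hôpital's rule: differentiate numerator and denominator separately.
  f(x) = tanh(x)   ⇒   f'(x) = 1 - tanh(x)^2
  g(x) = x·cos(x)   ⇒   g'(x) = -x·sin(x) + cos(x)
  lim(x→0) f'(x)/g'(x) = lim(x→0) (1 - tanh(x)^2)/(-x·sin(x) + cos(x))
  = 1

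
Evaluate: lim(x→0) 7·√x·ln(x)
This is a 0·∞ indeterminate form.

Rewrite 0·∞ as a quotient (0/0 or ∞/∞ form), then apply L'Hôpital's rule:
  lim(x→0) 7·√x·ln(x) = 0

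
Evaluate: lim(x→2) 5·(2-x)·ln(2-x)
This is a 0·∞ indeterminate form.

Rewrite 0·∞ as a quotient (0/0 or ∞/∞ form), then apply L'Hôpital's rule:
  lim(x→2) 5·(2-x)·ln(2-x) = 0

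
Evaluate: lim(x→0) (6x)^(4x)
This is an exponential indeterminate form.

For exponential indeterminate forms, take the natural log:
  Let L = lim(x→0) (6x)^(4x)
  Then ln(L) = lim(x→0) [exponent × ln(base)]
  Evaluate using L'Hôpital or standard limits, then exponentiate.
  L = 1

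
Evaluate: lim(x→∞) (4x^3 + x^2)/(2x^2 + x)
This is an ∞/∞ indeterminate form.

Apply L'Hôpital's rule: differentiate numerator and denominator separately.
  f(x) = 4·x^3 + x^2   ⇒   f'(x) = 12·x^2 + 2·x
  g(x) = 2·x^2 + x   ⇒   g'(x) = 4·x + 1
  lim(x→∞) f'(x)/g'(x) = lim(x→∞) (12·x^2 + 2·x)/(4·x + 1)
  = ∞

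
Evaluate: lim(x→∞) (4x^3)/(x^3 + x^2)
This is an ∞/∞ indeterminate form.

Apply L'Hôpital's rule: differentiate numerator and denominator separately.
  f(x) = 4·x^3   ⇒   f'(x) = 12·x^2
  g(x) = x^3 + x^2   ⇒   g'(x) = 3·x^2 + 2·x
  lim(x→∞) f'(x)/g'(x) = lim(x→∞) (12·x^2)/(3·x^2 + 2·x)
  = 4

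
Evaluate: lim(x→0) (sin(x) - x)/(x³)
This is a 0/0 indeterminate form.

Apply L'Hôpital's rule: differentiate numerator and denominator separately.
  f(x) = -x + sin(x)   ⇒   f'(x) = cos(x) - 1
  g(x) = x^3   ⇒   g'(x) = 3·x^2
  lim(x→0) f'(x)/g'(x) = lim(x→0) (cos(x) - 1)/(3·x^2)
  = -1/6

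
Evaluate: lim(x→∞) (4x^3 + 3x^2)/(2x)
This is an ∞/∞ indeterminate form.

Apply L'Hôpital's rule: differentiate numerator and denominator separately.
  f(x) = 4·x^3 + 3·x^2   ⇒   f'(x) = 12·x^2 + 6·x
  g(x) = 2·x   ⇒   g'(x) = 2
  lim(x→∞) f'(x)/g'(x) = lim(x→∞) (12·x^2 + 6·x)/(2)
  = ∞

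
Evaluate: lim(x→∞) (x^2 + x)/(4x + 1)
This is an ∞/∞ indeterminate form.

Apply L'Hôpital's rule: differentiate numerator and denominator separately.
  f(x) = x^2 + x   ⇒   f'(x) = 2·x + 1
  g(x) = 4·x + 1   ⇒   g'(x) = 4
  lim(x→∞) f'(x)/g'(x) = lim(x→∞) (2·x + 1)/(4)
  = ∞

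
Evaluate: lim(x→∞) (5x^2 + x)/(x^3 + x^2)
This is an ∞/∞ indeterminate form.

Apply L'Hôpital's rule: differentiate numerator and denominator separately.
  f(x) = 5·x^2 + x   ⇒   f'(x) = 10·x + 1
  g(x) = x^3 + x^2   ⇒   g'(x) = 3·x^2 + 2·x
  lim(x→∞) f'(x)/g'(x) = lim(x→∞) (10·x + 1)/(3·x^2 + 2·x)
  = 0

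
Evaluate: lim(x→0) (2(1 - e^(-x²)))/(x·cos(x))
This is a 0/0 indeterminate form.

Apply L'Hôpital's rule: differentiate numerator and denominator separately.
  f(x) = 2 - 2·e^(-x^2)   ⇒   f'(x) = 4·x·e^(-x^2)
  g(x) = x·cos(x)   ⇒   g'(x) = -x·sin(x) + cos(x)
  lim(x→0) f'(x)/g'(x) = lim(x→0) (4·x·e^(-x^2))/(-x·sin(x) + cos(x))
  = 0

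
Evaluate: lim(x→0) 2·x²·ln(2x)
This is a 0·∞ indeterminate form.

Rewrite 0·∞ as a quotient (0/0 or ∞/∞ form), then apply L'Hôpital's rule:
  lim(x→0) 2·x²·ln(2x) = 0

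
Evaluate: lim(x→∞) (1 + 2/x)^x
This is an exponential indeterminate form.

For exponential indeterminate forms, take the natural log:
  Let L = lim(x→∞) (1 + 2/x)^x
  Then ln(L) = lim(x→∞) [exponent × ln(base)]
  Evaluate using L'Hôpital or standard limits, then exponentiate.
  L = e²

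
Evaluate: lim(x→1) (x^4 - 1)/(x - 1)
This is a standard limit.

Factor or rationalize the expression:
  lim(x→1) (x^4 - 1)/(x - 1) = 4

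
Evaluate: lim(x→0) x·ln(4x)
This is a 0·∞ indeterminate form.

Rewrite 0·∞ as a quotient (0/0 or ∞/∞ form), then apply L'Hôpital's rule:
  lim(x→0) x·ln(4x) = 0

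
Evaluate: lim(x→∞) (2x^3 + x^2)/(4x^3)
This is an ∞/∞ indeterminate form.

Apply L'Hôpital's rule: differentiate numerator and denominator separately.
  f(x) = 2·x^3 + x^2   ⇒   f'(x) = 6·x^2 + 2·x
  g(x) = 4·x^3   ⇒   g'(x) = 12·x^2
  lim(x→∞) f'(x)/g'(x) = lim(x→∞) (6·x^2 + 2·x)/(12·x^2)
  = 1/2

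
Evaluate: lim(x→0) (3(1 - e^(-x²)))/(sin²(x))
This is a 0/0 indeterminate form.

Apply L'Hôpital's rule: differentiate numerator and denominator separately.
  f(x) = 3 - 3·e^(-x^2)   ⇒   f'(x) = 6·x·e^(-x^2)
  g(x) = sin(x)^2   ⇒   g'(x) = 2·sin(x)·cos(x)
  lim(x→0) f'(x)/g'(x) = lim(x→0) (6·x·e^(-x^2))/(2·sin(x)·cos(x))
  = 3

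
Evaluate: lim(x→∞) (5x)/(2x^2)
This is an ∞/∞ indeterminate form.

Apply L'Hôpital's rule: differentiate numerator and denominator separately.
  f(x) = 5·x   ⇒   f'(x) = 5
  g(x) = 2·x^2   ⇒   g'(x) = 4·x
  lim(x→∞) f'(x)/g'(x) = lim(x→∞) (5)/(4·x)
  = 0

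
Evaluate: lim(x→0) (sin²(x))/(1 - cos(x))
This is a 0/0 indeterminate form.

Apply L'Hôpital's rule: differentiate numerator and denominator separately.
  f(x) = sin(x)^2   ⇒   f'(x) = 2·sin(x)·cos(x)
  g(x) = 1 - cos(x)   ⇒   g'(x) = sin(x)
  lim(x→0) f'(x)/g'(x) = lim(x→0) (2·sin(x)·cos(x))/(sin(x))
  = 2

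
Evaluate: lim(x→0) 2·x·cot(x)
This is a 0·∞ indeterminate form.

Rewrite 0·∞ as a quotient (0/0 or ∞/∞ form), then apply L'Hôpital's rule:
  lim(x→0) 2·x·cot(x) = 2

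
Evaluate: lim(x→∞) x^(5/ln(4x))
This is an exponential indeterminate form.

For exponential indeterminate forms, take the natural log:
  Let L = lim(x→∞) x^(5/ln(4x))
  Then ln(L) = lim(x→∞) [exponent × ln(base)]
  Evaluate using L'Hôpital or standard limits, then exponentiate.
  L = e^(5)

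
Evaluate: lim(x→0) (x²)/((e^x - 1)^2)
This is a 0/0 indeterminate form.

Apply L'Hôpital's rule: differentiate numerator and denominator separately.
  f(x) = x^2   ⇒   f'(x) = 2·x
  g(x) = (e^(x) - 1)^2   ⇒   g'(x) = 2·(e^(x) - 1)·e^(x)
  lim(x→0) f'(x)/g'(x) = lim(x→0) (2·x)/(2·(e^(x) - 1)·e^(x))
  = 1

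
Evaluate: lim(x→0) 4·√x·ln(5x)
This is a 0·∞ indeterminate form.

Rewrite 0·∞ as a quotient (0/0 or ∞/∞ form), then apply L'Hôpital's rule:
  lim(x→0) 4·√x·ln(5x) = 0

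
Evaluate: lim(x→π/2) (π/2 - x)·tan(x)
This is a 0·∞ indeterminate form.

Rewrite 0·∞ as a quotient (0/0 or ∞/∞ form), then apply L'Hôpital's rule:
  lim(x→π/2) (π/2 - x)·tan(x) = 1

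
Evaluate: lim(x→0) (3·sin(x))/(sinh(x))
This is a 0/0 indeterminate form.

Apply L'Hôpital's rule: differentiate numerator and denominator separately.
  f(x) = 3·sin(x)   ⇒   f'(x) = 3·cos(x)
  g(x) = sinh(x)   ⇒   g'(x) = cosh(x)
  lim(x→0) f'(x)/g'(x) = lim(x→0) (3·cos(x))/(cosh(x))
  = 3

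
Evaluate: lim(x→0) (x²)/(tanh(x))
This is a 0/0 indeterminate form.

Apply L'Hôpital's rule: differentiate numerator and denominator separately.
  f(x) = x^2   ⇒   f'(x) = 2·x
  g(x) = tanh(x)   ⇒   g'(x) = 1 - tanh(x)^2
  lim(x→0) f'(x)/g'(x) = lim(x→0) (2·x)/(1 - tanh(x)^2)
  = 0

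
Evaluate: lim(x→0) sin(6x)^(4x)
This is an exponential indeterminate form.

For exponential indeterminate forms, take the natural log:
  Let L = lim(x→0) sin(6x)^(4x)
  Then ln(L) = lim(x→0) [exponent × ln(base)]
  Evaluate using L'Hôpital or standard limits, then exponentiate.
  L = 1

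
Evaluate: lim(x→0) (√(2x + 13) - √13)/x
This is a standard limit.

Factor or rationalize the expression:
  lim(x→0) (√(2x + 13) - √13)/x = sqrt(13)/13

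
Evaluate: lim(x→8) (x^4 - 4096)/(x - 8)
This is a standard limit.

Factor or rationalize the expression:
  lim(x→8) (x^4 - 4096)/(x - 8) = 2048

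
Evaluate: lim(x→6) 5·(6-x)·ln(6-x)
This is a 0·∞ indeterminate form.

Rewrite 0·∞ as a quotient (0/0 or ∞/∞ form), then apply L'Hôpital's rule:
  lim(x→6) 5·(6-x)·ln(6-x) = 0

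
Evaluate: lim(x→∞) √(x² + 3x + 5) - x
This is an ∞-∞ indeterminate form.

Combine fractions or rationalize to convert ∞-∞ to 0/0 form:
  lim(x→∞) √(x² + 3x + 5) - x = 3/2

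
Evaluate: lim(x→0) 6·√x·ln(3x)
This is a 0·∞ indeterminate form.

Rewrite 0·∞ as a quotient (0/0 or ∞/∞ form), then apply L'Hôpital's rule:
  lim(x→0) 6·√x·ln(3x) = 0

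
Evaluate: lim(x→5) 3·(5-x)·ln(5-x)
This is a 0·∞ indeterminate form.

Rewrite 0·∞ as a quotient (0/0 or ∞/∞ form), then apply L'Hôpital's rule:
  lim(x→5) 3·(5-x)·ln(5-x) = 0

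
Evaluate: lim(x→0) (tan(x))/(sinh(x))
This is a 0/0 indeterminate form.

Apply L'Hôpital's rule: differentiate numerator and denominator separately.
  f(x) = tan(x)   ⇒   f'(x) = tan(x)^2 + 1
  g(x) = sinh(x)   ⇒   g'(x) = cosh(x)
  lim(x→0) f'(x)/g'(x) = lim(x→0) (tan(x)^2 + 1)/(cosh(x))
  = 1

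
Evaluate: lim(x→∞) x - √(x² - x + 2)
This is an ∞-∞ indeterminate form.

Combine fractions or rationalize to convert ∞-∞ to 0/0 form:
  lim(x→∞) x - √(x² - x + 2) = 1/2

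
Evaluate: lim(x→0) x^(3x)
This is an exponential indeterminate form.

For exponential indeterminate forms, take the natural log:
  Let L = lim(x→0) x^(3x)
  Then ln(L) = lim(x→0) [exponent × ln(base)]
  Evaluate using L'Hôpital or standard limits, then exponentiate.
  L = 1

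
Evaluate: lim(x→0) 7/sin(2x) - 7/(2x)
This is an ∞-∞ indeterminate form.

Combine fractions or rationalize to convert ∞-∞ to 0/0 form:
  lim(x→0) 7/sin(2x) - 7/(2x) = 0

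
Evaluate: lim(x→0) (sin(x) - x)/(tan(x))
This is a 0/0 indeterminate form.

Apply L'Hôpital's rule: differentiate numerator and denominator separately.
  f(x) = -x + sin(x)   ⇒   f'(x) = cos(x) - 1
  g(x) = tan(x)   ⇒   g'(x) = tan(x)^2 + 1
  lim(x→0) f'(x)/g'(x) = lim(x→0) (cos(x) - 1)/(tan(x)^2 + 1)
  = 0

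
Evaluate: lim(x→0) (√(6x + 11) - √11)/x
This is a standard limit.

Factor or rationalize the expression:
  lim(x→0) (√(6x + 11) - √11)/x = 3·sqrt(11)/11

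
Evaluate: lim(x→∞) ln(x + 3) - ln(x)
This is an ∞-∞ indeterminate form.

Combine fractions or rationalize to convert ∞-∞ to 0/0 form:
  lim(x→∞) ln(x + 3) - ln(x) = 0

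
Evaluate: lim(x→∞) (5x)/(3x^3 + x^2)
This is an ∞/∞ indeterminate form.

Apply L'Hôpital's rule: differentiate numerator and denominator separately.
  f(x) = 5·x   ⇒   f'(x) = 5
  g(x) = 3·x^3 + x^2   ⇒   g'(x) = 9·x^2 + 2·x
  lim(x→∞) f'(x)/g'(x) = lim(x→∞) (5)/(9·x^2 + 2·x)
  = 0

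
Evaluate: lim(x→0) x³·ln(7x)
This is a 0·∞ indeterminate form.

Rewrite 0·∞ as a quotient (0/0 or ∞/∞ form), then apply L'Hôpital's rule:
  lim(x→0) x³·ln(7x) = 0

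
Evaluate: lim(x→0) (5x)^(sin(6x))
This is an exponential indeterminate form.

For exponential indeterminate forms, take the natural log:
  Let L = lim(x→0) (5x)^(sin(6x))
  Then ln(L) = lim(x→0) [exponent × ln(base)]
  Evaluate using L'Hôpital or standard limits, then exponentiate.
  L = 1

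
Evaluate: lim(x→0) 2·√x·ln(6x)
This is a 0·∞ indeterminate form.

Rewrite 0·∞ as a quotient (0/0 or ∞/∞ form), then apply L'Hôpital's rule:
  lim(x→0) 2·√x·ln(6x) = 0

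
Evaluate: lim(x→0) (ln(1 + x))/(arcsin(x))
This is a 0/0 indeterminate form.

Apply L'Hôpital's rule: differentiate numerator and denominator separately.
  f(x) = ln(x + 1)   ⇒   f'(x) = 1/(x + 1)
  g(x) = asin(x)   ⇒   g'(x) = 1/sqrt(1 - x^2)
  lim(x→0) f'(x)/g'(x) = lim(x→0) (1/(x + 1))/(1/sqrt(1 - x^2))
  = 1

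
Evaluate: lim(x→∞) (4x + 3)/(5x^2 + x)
This is an ∞/∞ indeterminate form.

Apply L'Hôpital's rule: differentiate numerator and denominator separately.
  f(x) = 4·x + 3   ⇒   f'(x) = 4
  g(x) = 5·x^2 + x   ⇒   g'(x) = 10·x + 1
  lim(x→∞) f'(x)/g'(x) = lim(x→∞) (4)/(10·x + 1)
  = 0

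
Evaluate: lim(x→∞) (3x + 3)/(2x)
This is an ∞/∞ indeterminate form.

Apply L'Hôpital's rule: differentiate numerator and denominator separately.
  f(x) = 3·x + 3   ⇒   f'(x) = 3
  g(x) = 2·x   ⇒   g'(x) = 2
  lim(x→∞) f'(x)/g'(x) = lim(x→∞) (3)/(2)
  = 3/2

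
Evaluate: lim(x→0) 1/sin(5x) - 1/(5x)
This is an ∞-∞ indeterminate form.

Combine fractions or rationalize to convert ∞-∞ to 0/0 form:
  lim(x→0) 1/sin(5x) - 1/(5x) = 0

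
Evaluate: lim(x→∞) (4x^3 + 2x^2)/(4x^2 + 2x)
This is an ∞/∞ indeterminate form.

Apply L'Hôpital's rule: differentiate numerator and denominator separately.
  f(x) = 4·x^3 + 2·x^2   ⇒   f'(x) = 12·x^2 + 4·x
  g(x) = 4·x^2 + 2·x   ⇒   g'(x) = 8·x + 2
  lim(x→∞) f'(x)/g'(x) = lim(x→∞) (12·x^2 + 4·x)/(8·x + 2)
  = ∞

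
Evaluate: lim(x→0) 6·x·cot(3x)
This is a 0·∞ indeterminate form.

Rewrite 0·∞ as a quotient (0/0 or ∞/∞ form), then apply L'Hôpital's rule:
  lim(x→0) 6·x·cot(3x) = 2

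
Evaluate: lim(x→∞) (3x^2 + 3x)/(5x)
This is an ∞/∞ indeterminate form.

Apply L'Hôpital's rule: differentiate numerator and denominator separately.
  f(x) = 3·x^2 + 3·x   ⇒   f'(x) = 6·x + 3
  g(x) = 5·x   ⇒   g'(x) = 5
  lim(x→∞) f'(x)/g'(x) = lim(x→∞) (6·x + 3)/(5)
  = ∞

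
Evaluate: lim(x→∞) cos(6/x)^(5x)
This is an exponential indeterminate form.

For exponential indeterminate forms, take the natural log:
  Let L = lim(x→∞) cos(6/x)^(5x)
  Then ln(L) = lim(x→∞) [exponent × ln(base)]
  Evaluate using L'Hôpital or standard limits, then exponentiate.
  L = 1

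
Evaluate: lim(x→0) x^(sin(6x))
This is an exponential indeterminate form.

For exponential indeterminate forms, take the natural log:
  Let L = lim(x→0) x^(sin(6x))
  Then ln(L) = lim(x→0) [exponent × ln(base)]
  Evaluate using L'Hôpital or standard limits, then exponentiate.
  L = 1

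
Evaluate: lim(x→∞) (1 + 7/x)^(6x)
This is an exponential indeterminate form.

For exponential indeterminate forms, take the natural log:
  Let L = lim(x→∞) (1 + 7/x)^(6x)
  Then ln(L) = lim(x→∞) [exponent × ln(base)]
  Evaluate using L'Hôpital or standard limits, then exponentiate.
  L = e^(42)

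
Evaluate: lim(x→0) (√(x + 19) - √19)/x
This is a standard limit.

Factor or rationalize the expression:
  lim(x→0) (√(x + 19) - √19)/x = sqrt(19)/38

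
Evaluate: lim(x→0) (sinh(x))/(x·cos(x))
This is a 0/0 indeterminate form.

Apply L'Hôpital's rule: differentiate numerator and denominator separately.
  f(x) = sinh(x)   ⇒   f'(x) = cosh(x)
  g(x) = x·cos(x)   ⇒   g'(x) = -x·sin(x) + cos(x)
  lim(x→0) f'(x)/g'(x) = lim(x→0) (cosh(x))/(-x·sin(x) + cos(x))
  = 1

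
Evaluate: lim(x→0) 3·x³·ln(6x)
This is a 0·∞ indeterminate form.

Rewrite 0·∞ as a quotient (0/0 or ∞/∞ form), then apply L'Hôpital's rule:
  lim(x→0) 3·x³·ln(6x) = 0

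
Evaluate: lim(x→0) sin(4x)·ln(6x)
This is a 0·∞ indeterminate form.

Rewrite 0·∞ as a quotient (0/0 or ∞/∞ form), then apply L'Hôpital's rule:
  lim(x→0) sin(4x)·ln(6x) = 0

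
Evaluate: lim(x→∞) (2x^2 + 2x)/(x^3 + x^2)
This is an ∞/∞ indeterminate form.

Apply L'Hôpital's rule: differentiate numerator and denominator separately.
  f(x) = 2·x^2 + 2·x   ⇒   f'(x) = 4·x + 2
  g(x) = x^3 + x^2   ⇒   g'(x) = 3·x^2 + 2·x
  lim(x→∞) f'(x)/g'(x) = lim(x→∞) (4·x + 2)/(3·x^2 + 2·x)
  = 0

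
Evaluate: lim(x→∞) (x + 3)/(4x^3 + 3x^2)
This is an ∞/∞ indeterminate form.

Apply L'Hôpital's rule: differentiate numerator and denominator separately.
  f(x) = x + 3   ⇒   f'(x) = 1
  g(x) = 4·x^3 + 3·x^2   ⇒   g'(x) = 12·x^2 + 6·x
  lim(x→∞) f'(x)/g'(x) = lim(x→∞) (1)/(12·x^2 + 6·x)
  = 0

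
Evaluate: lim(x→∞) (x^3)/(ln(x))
This is an ∞/∞ indeterminate form.

Apply L'Hôpital's rule: differentiate numerator and denominator separately.
  f(x) = x^3   ⇒   f'(x) = 3·x^2
  g(x) = ln(x)   ⇒   g'(x) = 1/x
  lim(x→∞) f'(x)/g'(x) = lim(x→∞) (3·x^2)/(1/x)
  = ∞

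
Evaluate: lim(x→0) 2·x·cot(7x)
This is a 0·∞ indeterminate form.

Rewrite 0·∞ as a quotient (0/0 or ∞/∞ form), then apply L'Hôpital's rule:
  lim(x→0) 2·x·cot(7x) = 2/7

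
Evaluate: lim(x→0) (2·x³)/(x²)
This is a 0/0 indeterminate form.

Apply L'Hôpital's rule: differentiate numerator and denominator separately.
  f(x) = 2·x^3   ⇒   f'(x) = 6·x^2
  g(x) = x^2   ⇒   g'(x) = 2·x
  lim(x→0) f'(x)/g'(x) = lim(x→0) (6·x^2)/(2·x)
  = 0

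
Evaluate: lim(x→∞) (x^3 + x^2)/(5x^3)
This is an ∞/∞ indeterminate form.

Apply L'Hôpital's rule: differentiate numerator and denominator separately.
  f(x) = x^3 + x^2   ⇒   f'(x) = 3·x^2 + 2·x
  g(x) = 5·x^3   ⇒   g'(x) = 15·x^2
  lim(x→∞) f'(x)/g'(x) = lim(x→∞) (3·x^2 + 2·x)/(15·x^2)
  = 1/5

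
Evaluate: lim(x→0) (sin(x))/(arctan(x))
This is a 0/0 indeterminate form.

Apply L'Hôpital's rule: differentiate numerator and denominator separately.
  f(x) = sin(x)   ⇒   f'(x) = cos(x)
  g(x) = atan(x)   ⇒   g'(x) = 1/(x^2 + 1)
  lim(x→0) f'(x)/g'(x) = lim(x→0) (cos(x))/(1/(x^2 + 1))
  = 1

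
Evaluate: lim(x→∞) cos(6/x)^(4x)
This is an exponential indeterminate form.

For exponential indeterminate forms, take the natural log:
  Let L = lim(x→∞) cos(6/x)^(4x)
  Then ln(L) = lim(x→∞) [exponent × ln(base)]
  Evaluate using L'Hôpital or standard limits, then exponentiate.
  L = 1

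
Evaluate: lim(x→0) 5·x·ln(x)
This is a 0·∞ indeterminate form.

Rewrite 0·∞ as a quotient (0/0 or ∞/∞ form), then apply L'Hôpital's rule:
  lim(x→0) 5·x·ln(x) = 0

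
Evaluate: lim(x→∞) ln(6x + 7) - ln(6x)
This is an ∞-∞ indeterminate form.

Combine fractions or rationalize to convert ∞-∞ to 0/0 form:
  lim(x→∞) ln(6x + 7) - ln(6x) = 0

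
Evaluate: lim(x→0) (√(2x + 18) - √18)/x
This is a standard limit.

Factor or rationalize the expression:
  lim(x→0) (√(2x + 18) - √18)/x = sqrt(2)/6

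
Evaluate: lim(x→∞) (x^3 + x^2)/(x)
This is an ∞/∞ indeterminate form.

Apply L'Hôpital's rule: differentiate numerator and denominator separately.
  f(x) = x^3 + x^2   ⇒   f'(x) = 3·x^2 + 2·x
  g(x) = x   ⇒   g'(x) = 1
  lim(x→∞) f'(x)/g'(x) = lim(x→∞) (3·x^2 + 2·x)/(1)
  = ∞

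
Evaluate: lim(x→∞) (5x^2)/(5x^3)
This is an ∞/∞ indeterminate form.

Apply L'Hôpital's rule: differentiate numerator and denominator separately.
  f(x) = 5·x^2   ⇒   f'(x) = 10·x
  g(x) = 5·x^3   ⇒   g'(x) = 15·x^2
  lim(x→∞) f'(x)/g'(x) = lim(x→∞) (10·x)/(15·x^2)
  = 0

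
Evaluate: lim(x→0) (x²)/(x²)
This is a 0/0 indeterminate form.

Apply L'Hôpital's rule: differentiate numerator and denominator separately.
  f(x) = x^2   ⇒   f'(x) = 2·x
  g(x) = x^2   ⇒   g'(x) = 2·x
  lim(x→0) f'(x)/g'(x) = lim(x→0) (2·x)/(2·x)
  = 1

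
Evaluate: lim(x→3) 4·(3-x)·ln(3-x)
This is a 0·∞ indeterminate form.

Rewrite 0·∞ as a quotient (0/0 or ∞/∞ form), then apply L'Hôpital's rule:
  lim(x→3) 4·(3-x)·ln(3-x) = 0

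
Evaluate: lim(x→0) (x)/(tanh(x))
This is a 0/0 indeterminate form.

Apply L'Hôpital's rule: differentiate numerator and denominator separately.
  f(x) = x   ⇒   f'(x) = 1
  g(x) = tanh(x)   ⇒   g'(x) = 1 - tanh(x)^2
  lim(x→0) f'(x)/g'(x) = lim(x→0) (1)/(1 - tanh(x)^2)
  = 1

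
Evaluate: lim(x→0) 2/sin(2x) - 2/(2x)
This is an ∞-∞ indeterminate form.

Combine fractions or rationalize to convert ∞-∞ to 0/0 form:
  lim(x→0) 2/sin(2x) - 2/(2x) = 0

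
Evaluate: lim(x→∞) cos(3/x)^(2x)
This is an exponential indeterminate form.

For exponential indeterminate forms, take the natural log:
  Let L = lim(x→∞) cos(3/x)^(2x)
  Then ln(L) = lim(x→∞) [exponent × ln(base)]
  Evaluate using L'Hôpital or standard limits, then exponentiate.
  L = 1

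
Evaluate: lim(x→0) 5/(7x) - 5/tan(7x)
This is an ∞-∞ indeterminate form.

Combine fractions or rationalize to convert ∞-∞ to 0/0 form:
  lim(x→0) 5/(7x) - 5/tan(7x) = 0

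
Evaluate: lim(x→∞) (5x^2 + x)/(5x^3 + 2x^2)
This is an ∞/∞ indeterminate form.

Apply L'Hôpital's rule: differentiate numerator and denominator separately.
  f(x) = 5·x^2 + x   ⇒   f'(x) = 10·x + 1
  g(x) = 5·x^3 + 2·x^2   ⇒   g'(x) = 15·x^2 + 4·x
  lim(x→∞) f'(x)/g'(x) = lim(x→∞) (10·x + 1)/(15·x^2 + 4·x)
  = 0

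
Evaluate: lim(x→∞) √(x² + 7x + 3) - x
This is an ∞-∞ indeterminate form.

Combine fractions or rationalize to convert ∞-∞ to 0/0 form:
  lim(x→∞) √(x² + 7x + 3) - x = 7/2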